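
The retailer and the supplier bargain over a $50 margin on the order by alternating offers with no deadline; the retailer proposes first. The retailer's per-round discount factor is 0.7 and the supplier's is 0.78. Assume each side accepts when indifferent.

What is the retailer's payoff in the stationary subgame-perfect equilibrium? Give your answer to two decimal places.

In a stationary SPE each proposer offers the other exactly their discounted continuation value.
If the retailer keeps x when proposing and the supplier keeps y when proposing, then x = 50 − 0.78y and y = 50 − 0.7x.
Solving: x = 50(1 − 0.78) / (1 − 0.7·0.78) = 11 / 0.454 ≈ 24.2291.
The supplier gets 50 − 24.2291 ≈ 25.7709.

24.23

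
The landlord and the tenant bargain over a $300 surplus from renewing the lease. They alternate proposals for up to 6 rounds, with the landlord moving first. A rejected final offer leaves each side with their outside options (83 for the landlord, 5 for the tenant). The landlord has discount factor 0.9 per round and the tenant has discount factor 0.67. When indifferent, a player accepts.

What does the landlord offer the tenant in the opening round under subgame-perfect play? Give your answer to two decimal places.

Round 6 (the tenant proposes): the landlord gets 83 if talks fail, so the tenant offers 83 and keeps 217.
Round 5 (the landlord proposes): the tenant can get 217 next round, worth 0.67 × 217 = 145.39 now. The landlord offers 145.39 and keeps 300 − 145.39 = 154.61.
Round 4 (the tenant proposes): the landlord can get 154.61 next round, worth 0.9 × 154.61 = 139.149 now. The tenant offers 139.149 and keeps 300 − 139.149 = 160.851.
Round 3 (the landlord proposes): the tenant can get 160.851 next round, worth 0.67 × 160.851 = 107.77017 now, so the landlord offers 107.77017, keeping 192.22983.
Round 2 (the tenant proposes): the landlord can get 192.22983 next round, worth 0.9 × 192.22983 = 173.006847 now. The tenant offers 173.006847 and keeps 300 − 173.006847 = 126.993153.
Round 1 (the landlord proposes): the tenant can get 126.993153 next round, worth 0.67 × 126.993153 = 85.08541251 now. The landlord offers 85.08541251 and keeps 300 − 85.08541251 = 214.91458749.

85.09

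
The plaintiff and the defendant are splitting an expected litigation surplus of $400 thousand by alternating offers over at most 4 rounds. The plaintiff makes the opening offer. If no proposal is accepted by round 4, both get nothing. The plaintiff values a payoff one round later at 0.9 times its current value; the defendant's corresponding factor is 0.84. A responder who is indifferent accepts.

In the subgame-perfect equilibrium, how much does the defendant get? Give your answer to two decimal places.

287.62

Work backward from the last round.
Round 4 (the defendant proposes): the plaintiff will accept anything ≥ 0, so the defendant offers 0 and keeps 400.
Round 3 (the plaintiff proposes): the defendant can get 400 next round, worth 0.84 × 400 = 336 now; the plaintiff offers that and keeps 64.
Round 2 (the defendant proposes): the plaintiff can get 64 next round, worth 0.9 × 64 = 57.6 now; the defendant offers that and keeps 342.4.
Round 1 (the plaintiff proposes): the defendant can get 342.4 next round, worth 0.84 × 342.4 = 287.616 now; the plaintiff offers that and keeps 112.384.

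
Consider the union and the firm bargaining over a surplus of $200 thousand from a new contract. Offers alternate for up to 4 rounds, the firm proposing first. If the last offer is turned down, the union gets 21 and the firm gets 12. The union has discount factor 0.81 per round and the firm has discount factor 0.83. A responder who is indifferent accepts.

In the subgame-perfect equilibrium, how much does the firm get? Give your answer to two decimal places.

Work backward from the last round.
Round 4 (the union proposes): the firm gets 12 if talks fail, so the union offers 12 and keeps 188.
Round 3 (the firm proposes): the union can get 188 next round, worth 0.81 × 188 = 152.28 now. The firm offers 152.28 and keeps 200 − 152.28 = 47.72.
Round 2 (the union proposes): the firm can get 47.72 next round, worth 0.83 × 47.72 = 39.6076 now, so the union offers 39.6076, keeping 160.3924.
Round 1 (the firm proposes): the union can get 160.3924 next round, worth 0.81 × 160.3924 = 129.917844 now. The firm offers 129.917844 and keeps 200 − 129.917844 = 70.082156.

70.08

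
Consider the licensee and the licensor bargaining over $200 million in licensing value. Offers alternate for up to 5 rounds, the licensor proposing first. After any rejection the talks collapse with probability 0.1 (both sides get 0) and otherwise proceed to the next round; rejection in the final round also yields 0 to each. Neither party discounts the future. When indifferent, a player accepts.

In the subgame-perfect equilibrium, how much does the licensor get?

Round 5 (the licensor proposes): rejection yields 0 for the licensee; the licensor offers 0 and keeps 200.
Round 4 (the licensee proposes): rejecting gives the licensor an expected 0.9 × 200 = 180; the licensee offers that and keeps 20.
Round 3 (the licensor proposes): rejecting gives the licensee an expected 0.9 × 20 = 18; the licensor offers that and keeps 182.
Round 2 (the licensee proposes): rejecting gives the licensor an expected 0.9 × 182 = 163.8; the licensee offers that and keeps 36.2.
Round 1 (the licensor proposes): rejecting gives the licensee an expected 0.9 × 36.2 = 32.58. The licensor offers 32.58 and keeps 200 − 32.58 = 167.42.

167.42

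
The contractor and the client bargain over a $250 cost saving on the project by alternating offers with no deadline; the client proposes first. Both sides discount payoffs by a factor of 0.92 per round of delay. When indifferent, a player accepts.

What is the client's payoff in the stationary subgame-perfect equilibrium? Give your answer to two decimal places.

130.21

Let x be the client's share when the client proposes and y be the contractor's share when the contractor proposes.
The contractor accepts iff offered ≥ 0.92·y, so x = 250 − 0.92y. Symmetrically y = 250 − 0.92x.
Substituting: x = 250 − 0.92(250 − 0.92x), giving x(1 − 0.92·0.92) = 250(1 − 0.92).
So x = 250 × 0.08 / 0.1536 ≈ 130.2083, and the contractor receives 250 − x ≈ 119.7917.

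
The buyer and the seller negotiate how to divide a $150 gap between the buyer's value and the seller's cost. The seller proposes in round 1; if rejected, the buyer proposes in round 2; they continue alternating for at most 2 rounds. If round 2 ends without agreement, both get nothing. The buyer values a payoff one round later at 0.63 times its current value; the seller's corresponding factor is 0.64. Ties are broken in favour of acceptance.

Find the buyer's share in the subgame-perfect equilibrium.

Round 2 (the buyer proposes): rejection yields 0 for the seller; the buyer offers 0 and keeps 150.
Round 1 (the seller proposes): the buyer can get 150 next round, worth 0.63 × 150 = 94.5 now, so the seller offers 94.5, keeping 55.5.

94.5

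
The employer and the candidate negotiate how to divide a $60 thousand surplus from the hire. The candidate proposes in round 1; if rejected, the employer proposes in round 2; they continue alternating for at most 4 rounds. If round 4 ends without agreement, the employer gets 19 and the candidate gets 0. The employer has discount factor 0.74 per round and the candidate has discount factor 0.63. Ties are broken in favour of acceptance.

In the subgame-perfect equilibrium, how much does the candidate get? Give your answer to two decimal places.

22.87

Round 4 (the employer proposes): the candidate will accept anything ≥ 0, so the employer offers 0 and keeps 60.
Round 3 (the candidate proposes): the employer can get 60 next round, worth 0.74 × 60 = 44.4 now; the candidate offers that and keeps 15.6.
Round 2 (the employer proposes): the candidate can get 15.6 next round, worth 0.63 × 15.6 = 9.828 now; the employer offers that and keeps 50.172.
Round 1 (the candidate proposes): the employer can get 50.172 next round, worth 0.74 × 50.172 = 37.12728 now, so the candidate offers 37.12728, keeping 22.87272.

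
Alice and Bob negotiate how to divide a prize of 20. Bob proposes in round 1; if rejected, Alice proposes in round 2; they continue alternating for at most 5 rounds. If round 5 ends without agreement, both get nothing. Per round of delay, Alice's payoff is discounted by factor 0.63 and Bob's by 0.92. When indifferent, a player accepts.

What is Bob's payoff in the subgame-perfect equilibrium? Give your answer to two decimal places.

18.41

Round 5 (Bob proposes): Alice will accept anything ≥ 0, so Bob offers 0 and keeps 20.
Round 4 (Alice proposes): Bob can get 20 next round, worth 0.92 × 20 = 18.4 now, so Alice offers 18.4, keeping 1.6.
Round 3 (Bob proposes): Alice can get 1.6 next round, worth 0.63 × 1.6 = 1.008 now. Bob offers 1.008 and keeps 20 − 1.008 = 18.992.
Round 2 (Alice proposes): Bob can get 18.992 next round, worth 0.92 × 18.992 = 17.47264 now, so Alice offers 17.47264, keeping 2.52736.
Round 1 (Bob proposes): Alice can get 2.52736 next round, worth 0.63 × 2.52736 = 1.5922368 now; Bob offers that and keeps 18.4077632.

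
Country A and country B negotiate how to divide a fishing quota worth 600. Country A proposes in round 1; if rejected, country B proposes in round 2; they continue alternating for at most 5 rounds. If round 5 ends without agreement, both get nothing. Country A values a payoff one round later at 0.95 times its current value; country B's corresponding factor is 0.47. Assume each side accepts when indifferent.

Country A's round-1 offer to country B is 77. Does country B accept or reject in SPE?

Round 5 (country A proposes): rejection yields 0 for country B; country A offers 0 and keeps 600.
Round 4 (country B proposes): country A can get 600 next round, worth 0.95 × 600 = 570 now; country B offers that and keeps 30.
Round 3 (country A proposes): country B can get 30 next round, worth 0.47 × 30 = 14.1 now, so country A offers 14.1, keeping 585.9.
Round 2 (country B proposes): country A can get 585.9 next round, worth 0.95 × 585.9 = 556.605 now. Country B offers 556.605 and keeps 600 − 556.605 = 43.395.
So by rejecting in round 1, country B gets 43.395 next round, worth 0.47 × 43.395 = 20.39565 now.
Offer 77 ≥ 20.39565, so country B accepts.

Accept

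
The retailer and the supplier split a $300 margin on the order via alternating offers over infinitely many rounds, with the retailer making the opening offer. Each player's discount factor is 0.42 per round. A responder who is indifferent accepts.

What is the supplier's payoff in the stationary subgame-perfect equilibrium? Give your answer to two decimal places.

When the retailer proposes, the supplier accepts any offer worth at least 0.42 times what the supplier would get by proposing next round; and vice versa.
This gives x = 300 − 0.42y and y = 300 − 0.42x, where x and y are each side's share when it proposes.
Hence (1 − 0.42·0.42)x = 300(1 − 0.42), i.e. 0.8236·x = 174.
x ≈ 211.2676; the supplier's share is 300 − x ≈ 88.7324.

88.73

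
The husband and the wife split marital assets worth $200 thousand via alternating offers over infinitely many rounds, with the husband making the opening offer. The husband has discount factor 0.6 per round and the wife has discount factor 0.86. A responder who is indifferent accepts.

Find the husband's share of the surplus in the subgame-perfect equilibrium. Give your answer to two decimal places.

57.85

Let x be the husband's share when the husband proposes and y be the wife's share when the wife proposes.
The wife accepts iff offered ≥ 0.86·y, so x = 200 − 0.86y. Symmetrically y = 200 − 0.6x.
Substituting: x = 200 − 0.86(200 − 0.6x), giving x(1 − 0.6·0.86) = 200(1 − 0.86).
So x = 200 × 0.14 / 0.484 ≈ 57.8512, and the wife receives 200 − x ≈ 142.1488.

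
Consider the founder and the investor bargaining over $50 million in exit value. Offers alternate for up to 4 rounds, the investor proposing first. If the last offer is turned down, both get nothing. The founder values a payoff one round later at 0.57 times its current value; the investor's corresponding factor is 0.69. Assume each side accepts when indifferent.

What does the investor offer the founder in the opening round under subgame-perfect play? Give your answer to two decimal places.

Round 4 (the founder proposes): rejection yields 0 for the investor; the founder offers 0 and keeps 50.
Round 3 (the investor proposes): the founder can get 50 next round, worth 0.57 × 50 = 28.5 now. The investor offers 28.5 and keeps 50 − 28.5 = 21.5.
Round 2 (the founder proposes): the investor can get 21.5 next round, worth 0.69 × 21.5 = 14.835 now; the founder offers that and keeps 35.165.
Round 1 (the investor proposes): the founder can get 35.165 next round, worth 0.57 × 35.165 = 20.04405 now; the investor offers that and keeps 29.95595.

20.04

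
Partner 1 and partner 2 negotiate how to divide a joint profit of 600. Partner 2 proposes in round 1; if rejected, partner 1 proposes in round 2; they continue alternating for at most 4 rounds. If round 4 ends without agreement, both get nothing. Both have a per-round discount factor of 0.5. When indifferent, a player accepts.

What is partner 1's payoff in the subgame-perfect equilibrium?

225

Round 4 (partner 1 proposes): rejection yields 0 for partner 2; partner 1 offers 0 and keeps 600.
Round 3 (partner 2 proposes): partner 1 can get 600 next round, worth 0.5 × 600 = 300 now; partner 2 offers that and keeps 300.
Round 2 (partner 1 proposes): partner 2 can get 300 next round, worth 0.5 × 300 = 150 now. Partner 1 offers 150 and keeps 600 − 150 = 450.
Round 1 (partner 2 proposes): partner 1 can get 450 next round, worth 0.5 × 450 = 225 now, so partner 2 offers 225, keeping 375.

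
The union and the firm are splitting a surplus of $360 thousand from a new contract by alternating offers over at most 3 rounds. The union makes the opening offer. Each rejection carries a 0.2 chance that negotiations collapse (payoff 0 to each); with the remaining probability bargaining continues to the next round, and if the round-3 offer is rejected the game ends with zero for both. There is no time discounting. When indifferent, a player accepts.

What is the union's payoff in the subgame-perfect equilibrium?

Round 3 (the union proposes): rejection yields 0 for the firm; the union offers 0 and keeps 360.
Round 2 (the firm proposes): rejecting gives the union an expected 0.8 × 360 = 288; the firm offers that and keeps 72.
Round 1 (the union proposes): rejecting gives the firm an expected 0.8 × 72 = 57.6. The union offers 57.6 and keeps 360 − 57.6 = 302.4.

302.4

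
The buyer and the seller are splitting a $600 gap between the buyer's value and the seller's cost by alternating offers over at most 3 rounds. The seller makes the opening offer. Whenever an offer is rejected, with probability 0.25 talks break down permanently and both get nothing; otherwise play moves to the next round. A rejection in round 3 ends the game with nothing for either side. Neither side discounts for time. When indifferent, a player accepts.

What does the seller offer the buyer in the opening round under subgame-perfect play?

112.5

By backward induction:
Round 3 (the seller proposes): rejection yields 0 for the buyer; the seller offers 0 and keeps 600.
Round 2 (the buyer proposes): rejecting gives the seller an expected 0.75 × 600 = 450, so the buyer offers 450, keeping 150.
Round 1 (the seller proposes): rejecting gives the buyer an expected 0.75 × 150 = 112.5, so the seller offers 112.5, keeping 487.5.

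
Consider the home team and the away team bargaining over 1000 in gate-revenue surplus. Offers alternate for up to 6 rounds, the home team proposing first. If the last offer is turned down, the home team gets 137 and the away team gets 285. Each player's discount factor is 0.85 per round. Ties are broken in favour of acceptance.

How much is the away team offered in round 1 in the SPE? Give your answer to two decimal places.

602.54

Round 6 (the away team proposes): the home team gets 137 if talks fail, so the away team offers 137 and keeps 863.
Round 5 (the home team proposes): the away team can get 863 next round, worth 0.85 × 863 = 733.55 now. The home team offers 733.55 and keeps 1000 − 733.55 = 266.45.
Round 4 (the away team proposes): the home team can get 266.45 next round, worth 0.85 × 266.45 = 226.4825 now; the away team offers that and keeps 773.5175.
Round 3 (the home team proposes): the away team can get 773.5175 next round, worth 0.85 × 773.5175 = 657.489875 now; the home team offers that and keeps 342.510125.
Round 2 (the away team proposes): the home team can get 342.510125 next round, worth 0.85 × 342.510125 = 291.13360625 now, so the away team offers 291.13360625, keeping 708.86639375.
Round 1 (the home team proposes): the away team can get 708.86639375 next round, worth 0.85 × 708.86639375 = 602.5364346875 now. The home team offers 602.5364346875 and keeps 1000 − 602.5364346875 = 397.4635653125.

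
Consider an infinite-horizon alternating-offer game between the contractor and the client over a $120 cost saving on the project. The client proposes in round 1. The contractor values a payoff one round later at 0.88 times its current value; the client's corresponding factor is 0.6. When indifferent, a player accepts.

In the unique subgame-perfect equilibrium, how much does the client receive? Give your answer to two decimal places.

In a stationary SPE each proposer offers the other exactly their discounted continuation value.
If the client keeps x when proposing and the contractor keeps y when proposing, then x = 120 − 0.88y and y = 120 − 0.6x.
Solving: x = 120(1 − 0.88) / (1 − 0.6·0.88) = 14.4 / 0.472 ≈ 30.5085.
The contractor gets 120 − 30.5085 ≈ 89.4915.

30.51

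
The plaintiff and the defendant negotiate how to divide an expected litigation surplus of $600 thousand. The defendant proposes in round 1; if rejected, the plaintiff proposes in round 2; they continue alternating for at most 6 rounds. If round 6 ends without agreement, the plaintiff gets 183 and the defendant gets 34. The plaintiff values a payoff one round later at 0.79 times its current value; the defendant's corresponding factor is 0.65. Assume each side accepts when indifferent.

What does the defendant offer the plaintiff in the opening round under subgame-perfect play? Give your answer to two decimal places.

Round 6 (the plaintiff proposes): the defendant gets 34 if talks fail, so the plaintiff offers 34 and keeps 566.
Round 5 (the defendant proposes): the plaintiff can get 566 next round, worth 0.79 × 566 = 447.14 now. The defendant offers 447.14 and keeps 600 − 447.14 = 152.86.
Round 4 (the plaintiff proposes): the defendant can get 152.86 next round, worth 0.65 × 152.86 = 99.359 now, so the plaintiff offers 99.359, keeping 500.641.
Round 3 (the defendant proposes): the plaintiff can get 500.641 next round, worth 0.79 × 500.641 = 395.50639 now, so the defendant offers 395.50639, keeping 204.49361.
Round 2 (the plaintiff proposes): the defendant can get 204.49361 next round, worth 0.65 × 204.49361 = 132.9208465 now. The plaintiff offers 132.9208465 and keeps 600 − 132.9208465 = 467.0791535.
Round 1 (the defendant proposes): the plaintiff can get 467.0791535 next round, worth 0.79 × 467.0791535 = 368.992531265 now; the defendant offers that and keeps 231.007468735.

368.99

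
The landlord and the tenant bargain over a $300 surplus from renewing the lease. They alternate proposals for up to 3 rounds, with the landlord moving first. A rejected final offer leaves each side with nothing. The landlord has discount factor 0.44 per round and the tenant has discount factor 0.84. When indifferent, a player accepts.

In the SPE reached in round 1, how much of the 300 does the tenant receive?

Round 3 (the landlord proposes): rejection yields 0 for the tenant; the landlord offers 0 and keeps 300.
Round 2 (the tenant proposes): the landlord can get 300 next round, worth 0.44 × 300 = 132 now; the tenant offers that and keeps 168.
Round 1 (the landlord proposes): the tenant can get 168 next round, worth 0.84 × 168 = 141.12 now, so the landlord offers 141.12, keeping 158.88.

141.12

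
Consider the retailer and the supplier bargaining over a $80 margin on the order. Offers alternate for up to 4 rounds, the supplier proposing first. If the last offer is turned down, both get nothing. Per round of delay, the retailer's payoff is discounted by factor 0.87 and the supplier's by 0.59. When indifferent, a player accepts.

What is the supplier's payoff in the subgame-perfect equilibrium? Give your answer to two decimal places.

Round 4 (the retailer proposes): the supplier will accept anything ≥ 0, so the retailer offers 0 and keeps 80.
Round 3 (the supplier proposes): the retailer can get 80 next round, worth 0.87 × 80 = 69.6 now; the supplier offers that and keeps 10.4.
Round 2 (the retailer proposes): the supplier can get 10.4 next round, worth 0.59 × 10.4 = 6.136 now, so the retailer offers 6.136, keeping 73.864.
Round 1 (the supplier proposes): the retailer can get 73.864 next round, worth 0.87 × 73.864 = 64.26168 now, so the supplier offers 64.26168, keeping 15.73832.

15.74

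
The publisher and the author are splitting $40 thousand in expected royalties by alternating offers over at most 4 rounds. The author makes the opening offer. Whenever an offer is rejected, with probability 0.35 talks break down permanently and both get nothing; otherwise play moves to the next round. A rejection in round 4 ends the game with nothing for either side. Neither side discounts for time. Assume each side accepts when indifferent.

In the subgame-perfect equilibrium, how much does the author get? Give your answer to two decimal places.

19.92

By backward induction:
Round 4 (the publisher proposes): the author will accept anything ≥ 0, so the publisher offers 0 and keeps 40.
Round 3 (the author proposes): rejecting gives the publisher an expected 0.65 × 40 = 26. The author offers 26 and keeps 40 − 26 = 14.
Round 2 (the publisher proposes): rejecting gives the author an expected 0.65 × 14 = 9.1, so the publisher offers 9.1, keeping 30.9.
Round 1 (the author proposes): rejecting gives the publisher an expected 0.65 × 30.9 = 20.085; the author offers that and keeps 19.915.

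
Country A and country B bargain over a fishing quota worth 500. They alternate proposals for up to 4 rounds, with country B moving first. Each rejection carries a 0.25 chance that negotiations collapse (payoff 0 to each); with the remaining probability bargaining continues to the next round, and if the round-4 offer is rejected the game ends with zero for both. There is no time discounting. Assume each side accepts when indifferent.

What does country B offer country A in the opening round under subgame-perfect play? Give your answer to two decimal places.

Round 4 (country A proposes): rejection yields 0 for country B; country A offers 0 and keeps 500.
Round 3 (country B proposes): rejecting gives country A an expected 0.75 × 500 = 375. Country B offers 375 and keeps 500 − 375 = 125.
Round 2 (country A proposes): rejecting gives country B an expected 0.75 × 125 = 93.75, so country A offers 93.75, keeping 406.25.
Round 1 (country B proposes): rejecting gives country A an expected 0.75 × 406.25 = 304.6875; country B offers that and keeps 195.3125.

304.69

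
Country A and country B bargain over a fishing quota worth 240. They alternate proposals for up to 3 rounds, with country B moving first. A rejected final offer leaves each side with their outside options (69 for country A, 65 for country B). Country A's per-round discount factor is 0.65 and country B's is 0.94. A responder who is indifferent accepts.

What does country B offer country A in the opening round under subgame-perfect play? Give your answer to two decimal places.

51.52

Round 3 (country B proposes): country A gets 69 if talks fail, so country B offers 69 and keeps 171.
Round 2 (country A proposes): country B can get 171 next round, worth 0.94 × 171 = 160.74 now, so country A offers 160.74, keeping 79.26.
Round 1 (country B proposes): country A can get 79.26 next round, worth 0.65 × 79.26 = 51.519 now; country B offers that and keeps 188.481.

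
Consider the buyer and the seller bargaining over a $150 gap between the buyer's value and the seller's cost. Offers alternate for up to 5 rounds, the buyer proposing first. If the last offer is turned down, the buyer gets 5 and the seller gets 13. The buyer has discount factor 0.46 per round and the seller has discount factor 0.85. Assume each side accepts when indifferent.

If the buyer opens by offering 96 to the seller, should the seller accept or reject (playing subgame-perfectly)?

Reject

Round 5 (the buyer proposes): the seller gets 13 if talks fail, so the buyer offers 13 and keeps 137.
Round 4 (the seller proposes): the buyer can get 137 next round, worth 0.46 × 137 = 63.02 now; the seller offers that and keeps 86.98.
Round 3 (the buyer proposes): the seller can get 86.98 next round, worth 0.85 × 86.98 = 73.933 now, so the buyer offers 73.933, keeping 76.067.
Round 2 (the seller proposes): the buyer can get 76.067 next round, worth 0.46 × 76.067 = 34.99082 now, so the seller offers 34.99082, keeping 115.00918.
So by rejecting in round 1, the seller gets 115.00918 next round, worth 0.85 × 115.00918 = 97.757803 now.
Offer 96 < 97.757803, so the seller rejects.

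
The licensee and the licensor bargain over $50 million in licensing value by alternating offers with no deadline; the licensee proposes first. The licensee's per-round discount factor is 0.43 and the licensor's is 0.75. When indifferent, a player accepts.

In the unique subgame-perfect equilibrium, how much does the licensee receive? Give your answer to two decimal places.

18.45

In a stationary SPE each proposer offers the other exactly their discounted continuation value.
If the licensee keeps x when proposing and the licensor keeps y when proposing, then x = 50 − 0.75y and y = 50 − 0.43x.
Solving: x = 50(1 − 0.75) / (1 − 0.43·0.75) = 12.5 / 0.6775 ≈ 18.4502.
The licensor gets 50 − 18.4502 ≈ 31.5498.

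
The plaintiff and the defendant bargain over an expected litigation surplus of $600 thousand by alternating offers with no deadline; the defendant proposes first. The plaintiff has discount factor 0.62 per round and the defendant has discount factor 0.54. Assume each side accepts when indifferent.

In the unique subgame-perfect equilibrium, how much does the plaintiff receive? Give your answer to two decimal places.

257.25

When the defendant proposes, the plaintiff accepts any offer worth at least 0.62 times what the plaintiff would get by proposing next round; and vice versa.
This gives x = 600 − 0.62y and y = 600 − 0.54x, where x and y are each side's share when it proposes.
Hence (1 − 0.62·0.54)x = 600(1 − 0.62), i.e. 0.6652·x = 228.
x ≈ 342.7541; the plaintiff's share is 600 − x ≈ 257.2459.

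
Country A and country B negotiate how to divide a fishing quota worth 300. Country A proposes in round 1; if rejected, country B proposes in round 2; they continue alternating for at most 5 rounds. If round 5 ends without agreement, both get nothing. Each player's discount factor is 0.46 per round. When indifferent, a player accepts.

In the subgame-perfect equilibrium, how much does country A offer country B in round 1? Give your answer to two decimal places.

Work backward from the last round.
Round 5 (country A proposes): country B will accept anything ≥ 0, so country A offers 0 and keeps 300.
Round 4 (country B proposes): country A can get 300 next round, worth 0.46 × 300 = 138 now, so country B offers 138, keeping 162.
Round 3 (country A proposes): country B can get 162 next round, worth 0.46 × 162 = 74.52 now, so country A offers 74.52, keeping 225.48.
Round 2 (country B proposes): country A can get 225.48 next round, worth 0.46 × 225.48 = 103.7208 now. Country B offers 103.7208 and keeps 300 − 103.7208 = 196.2792.
Round 1 (country A proposes): country B can get 196.2792 next round, worth 0.46 × 196.2792 = 90.288432 now; country A offers that and keeps 209.711568.

90.29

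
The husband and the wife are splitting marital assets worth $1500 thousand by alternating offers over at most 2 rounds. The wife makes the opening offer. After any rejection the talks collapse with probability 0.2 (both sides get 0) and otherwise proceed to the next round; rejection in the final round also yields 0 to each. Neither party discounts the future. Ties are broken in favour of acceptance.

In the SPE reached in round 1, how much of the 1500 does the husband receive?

1200

By backward induction:
Round 2 (the husband proposes): rejection yields 0 for the wife; the husband offers 0 and keeps 1500.
Round 1 (the wife proposes): rejecting gives the husband an expected 0.8 × 1500 = 1200; the wife offers that and keeps 300.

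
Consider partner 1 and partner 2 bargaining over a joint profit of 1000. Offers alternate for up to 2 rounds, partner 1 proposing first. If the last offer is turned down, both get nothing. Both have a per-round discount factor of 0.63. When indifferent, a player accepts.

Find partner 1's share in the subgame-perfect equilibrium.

By backward induction:
Round 2 (partner 2 proposes): rejection yields 0 for partner 1; partner 2 offers 0 and keeps 1000.
Round 1 (partner 1 proposes): partner 2 can get 1000 next round, worth 0.63 × 1000 = 630 now, so partner 1 offers 630, keeping 370.

370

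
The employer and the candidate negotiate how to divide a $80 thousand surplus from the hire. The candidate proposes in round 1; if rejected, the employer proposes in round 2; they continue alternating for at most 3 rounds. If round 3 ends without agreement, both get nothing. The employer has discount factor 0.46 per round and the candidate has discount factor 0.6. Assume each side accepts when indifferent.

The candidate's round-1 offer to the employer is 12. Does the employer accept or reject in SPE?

Round 3 (the candidate proposes): rejection yields 0 for the employer; the candidate offers 0 and keeps 80.
Round 2 (the employer proposes): the candidate can get 80 next round, worth 0.6 × 80 = 48 now. The employer offers 48 and keeps 80 − 48 = 32.
So by rejecting in round 1, the employer gets 32 next round, worth 0.46 × 32 = 14.72 now.
Offer 12 < 14.72, so the employer rejects.

Reject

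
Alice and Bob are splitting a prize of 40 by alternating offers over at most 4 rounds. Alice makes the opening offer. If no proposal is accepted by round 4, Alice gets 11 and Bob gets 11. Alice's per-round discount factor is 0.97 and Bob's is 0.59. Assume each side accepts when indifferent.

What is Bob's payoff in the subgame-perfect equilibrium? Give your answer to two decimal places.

10.50

Work backward from the last round.
Round 4 (Bob proposes): Alice gets 11 if talks fail, so Bob offers 11 and keeps 29.
Round 3 (Alice proposes): Bob can get 29 next round, worth 0.59 × 29 = 17.11 now; Alice offers that and keeps 22.89.
Round 2 (Bob proposes): Alice can get 22.89 next round, worth 0.97 × 22.89 = 22.2033 now, so Bob offers 22.2033, keeping 17.7967.
Round 1 (Alice proposes): Bob can get 17.7967 next round, worth 0.59 × 17.7967 = 10.500053 now. Alice offers 10.500053 and keeps 40 − 10.500053 = 29.499947.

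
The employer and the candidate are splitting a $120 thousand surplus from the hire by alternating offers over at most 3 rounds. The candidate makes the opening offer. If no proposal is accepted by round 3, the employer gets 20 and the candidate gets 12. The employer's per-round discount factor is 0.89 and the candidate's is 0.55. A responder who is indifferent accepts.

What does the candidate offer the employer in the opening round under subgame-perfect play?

Work backward from the last round.
Round 3 (the candidate proposes): the employer gets 20 if talks fail, so the candidate offers 20 and keeps 100.
Round 2 (the employer proposes): the candidate can get 100 next round, worth 0.55 × 100 = 55 now. The employer offers 55 and keeps 120 − 55 = 65.
Round 1 (the candidate proposes): the employer can get 65 next round, worth 0.89 × 65 = 57.85 now, so the candidate offers 57.85, keeping 62.15.

57.85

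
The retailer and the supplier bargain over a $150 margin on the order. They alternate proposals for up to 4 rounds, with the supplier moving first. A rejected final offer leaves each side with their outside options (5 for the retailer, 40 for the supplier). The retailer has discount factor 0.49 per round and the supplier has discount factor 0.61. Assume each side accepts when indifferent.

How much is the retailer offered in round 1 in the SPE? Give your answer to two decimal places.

44.78

Work backward from the last round.
Round 4 (the retailer proposes): the supplier gets 40 if talks fail, so the retailer offers 40 and keeps 110.
Round 3 (the supplier proposes): the retailer can get 110 next round, worth 0.49 × 110 = 53.9 now; the supplier offers that and keeps 96.1.
Round 2 (the retailer proposes): the supplier can get 96.1 next round, worth 0.61 × 96.1 = 58.621 now; the retailer offers that and keeps 91.379.
Round 1 (the supplier proposes): the retailer can get 91.379 next round, worth 0.49 × 91.379 = 44.77571 now. The supplier offers 44.77571 and keeps 150 − 44.77571 = 105.22429.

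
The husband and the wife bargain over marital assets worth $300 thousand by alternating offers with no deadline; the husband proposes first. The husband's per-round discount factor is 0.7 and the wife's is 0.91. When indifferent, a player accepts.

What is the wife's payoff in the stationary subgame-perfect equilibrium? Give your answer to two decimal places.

Let x be the husband's share when the husband proposes and y be the wife's share when the wife proposes.
The wife accepts iff offered ≥ 0.91·y, so x = 300 − 0.91y. Symmetrically y = 300 − 0.7x.
Substituting: x = 300 − 0.91(300 − 0.7x), giving x(1 − 0.7·0.91) = 300(1 − 0.91).
So x = 300 × 0.09 / 0.363 ≈ 74.3802, and the wife receives 300 − x ≈ 225.6198.

225.62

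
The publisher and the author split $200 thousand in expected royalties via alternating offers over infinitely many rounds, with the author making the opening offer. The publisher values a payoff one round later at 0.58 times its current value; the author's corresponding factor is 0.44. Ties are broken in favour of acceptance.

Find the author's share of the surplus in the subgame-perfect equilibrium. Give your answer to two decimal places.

When the author proposes, the publisher accepts any offer worth at least 0.58 times what the publisher would get by proposing next round; and vice versa.
This gives x = 200 − 0.58y and y = 200 − 0.44x, where x and y are each side's share when it proposes.
Hence (1 − 0.58·0.44)x = 200(1 − 0.58), i.e. 0.7448·x = 84.
x ≈ 112.7820; the publisher's share is 200 − x ≈ 87.2180.

112.78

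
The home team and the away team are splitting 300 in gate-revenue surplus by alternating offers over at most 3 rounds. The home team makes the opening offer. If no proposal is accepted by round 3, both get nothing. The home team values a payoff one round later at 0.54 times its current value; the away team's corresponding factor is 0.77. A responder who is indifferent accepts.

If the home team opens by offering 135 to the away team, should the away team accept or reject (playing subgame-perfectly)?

Round 3 (the home team proposes): the away team will accept anything ≥ 0, so the home team offers 0 and keeps 300.
Round 2 (the away team proposes): the home team can get 300 next round, worth 0.54 × 300 = 162 now; the away team offers that and keeps 138.
So by rejecting in round 1, the away team gets 138 next round, worth 0.77 × 138 = 106.26 now.
Offer 135 ≥ 106.26, so the away team accepts.

Accept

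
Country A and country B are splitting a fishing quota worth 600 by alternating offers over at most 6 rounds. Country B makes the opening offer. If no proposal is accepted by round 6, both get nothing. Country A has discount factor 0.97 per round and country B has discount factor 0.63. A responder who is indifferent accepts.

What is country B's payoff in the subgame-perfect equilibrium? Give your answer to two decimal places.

Work backward from the last round.
Round 6 (country A proposes): rejection yields 0 for country B; country A offers 0 and keeps 600.
Round 5 (country B proposes): country A can get 600 next round, worth 0.97 × 600 = 582 now. Country B offers 582 and keeps 600 − 582 = 18.
Round 4 (country A proposes): country B can get 18 next round, worth 0.63 × 18 = 11.34 now, so country A offers 11.34, keeping 588.66.
Round 3 (country B proposes): country A can get 588.66 next round, worth 0.97 × 588.66 = 571.0002 now. Country B offers 571.0002 and keeps 600 − 571.0002 = 28.9998.
Round 2 (country A proposes): country B can get 28.9998 next round, worth 0.63 × 28.9998 = 18.269874 now, so country A offers 18.269874, keeping 581.730126.
Round 1 (country B proposes): country A can get 581.730126 next round, worth 0.97 × 581.730126 = 564.27822222 now. Country B offers 564.27822222 and keeps 600 − 564.27822222 = 35.72177778.

35.72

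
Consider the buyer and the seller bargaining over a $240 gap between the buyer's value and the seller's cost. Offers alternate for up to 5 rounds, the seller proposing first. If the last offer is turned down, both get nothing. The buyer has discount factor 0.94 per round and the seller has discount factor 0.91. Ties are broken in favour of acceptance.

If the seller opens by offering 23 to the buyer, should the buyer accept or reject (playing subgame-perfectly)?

Round 5 (the seller proposes): rejection yields 0 for the buyer; the seller offers 0 and keeps 240.
Round 4 (the buyer proposes): the seller can get 240 next round, worth 0.91 × 240 = 218.4 now; the buyer offers that and keeps 21.6.
Round 3 (the seller proposes): the buyer can get 21.6 next round, worth 0.94 × 21.6 = 20.304 now. The seller offers 20.304 and keeps 240 − 20.304 = 219.696.
Round 2 (the buyer proposes): the seller can get 219.696 next round, worth 0.91 × 219.696 = 199.92336 now, so the buyer offers 199.92336, keeping 40.07664.
So by rejecting in round 1, the buyer gets 40.07664 next round, worth 0.94 × 40.07664 = 37.6720416 now.
Offer 23 < 37.6720416, so the buyer rejects.

Reject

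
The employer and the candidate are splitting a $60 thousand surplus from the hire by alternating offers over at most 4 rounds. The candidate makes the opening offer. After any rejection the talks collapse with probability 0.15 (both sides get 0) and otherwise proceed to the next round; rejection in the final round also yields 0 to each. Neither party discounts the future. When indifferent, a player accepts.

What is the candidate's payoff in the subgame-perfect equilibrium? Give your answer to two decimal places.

15.50

Round 4 (the employer proposes): the candidate will accept anything ≥ 0, so the employer offers 0 and keeps 60.
Round 3 (the candidate proposes): rejecting gives the employer an expected 0.85 × 60 = 51, so the candidate offers 51, keeping 9.
Round 2 (the employer proposes): rejecting gives the candidate an expected 0.85 × 9 = 7.65; the employer offers that and keeps 52.35.
Round 1 (the candidate proposes): rejecting gives the employer an expected 0.85 × 52.35 = 44.4975; the candidate offers that and keeps 15.5025.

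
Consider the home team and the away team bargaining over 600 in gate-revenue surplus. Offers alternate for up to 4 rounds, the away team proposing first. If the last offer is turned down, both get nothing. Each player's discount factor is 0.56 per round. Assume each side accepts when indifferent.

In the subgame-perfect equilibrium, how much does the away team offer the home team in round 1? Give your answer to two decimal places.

253.21

Round 4 (the home team proposes): rejection yields 0 for the away team; the home team offers 0 and keeps 600.
Round 3 (the away team proposes): the home team can get 600 next round, worth 0.56 × 600 = 336 now, so the away team offers 336, keeping 264.
Round 2 (the home team proposes): the away team can get 264 next round, worth 0.56 × 264 = 147.84 now, so the home team offers 147.84, keeping 452.16.
Round 1 (the away team proposes): the home team can get 452.16 next round, worth 0.56 × 452.16 = 253.2096 now; the away team offers that and keeps 346.7904.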